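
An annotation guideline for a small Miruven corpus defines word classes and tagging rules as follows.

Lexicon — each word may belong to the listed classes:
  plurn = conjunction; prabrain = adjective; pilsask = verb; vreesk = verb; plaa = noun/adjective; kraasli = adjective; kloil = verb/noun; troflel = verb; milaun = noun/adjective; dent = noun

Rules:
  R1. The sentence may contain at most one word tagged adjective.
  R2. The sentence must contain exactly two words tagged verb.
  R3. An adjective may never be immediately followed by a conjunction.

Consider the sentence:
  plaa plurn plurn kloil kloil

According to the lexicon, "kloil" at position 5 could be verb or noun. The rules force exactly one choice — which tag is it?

verb

Candidates per position — 1:plaa {noun,adjective}; 2:plurn {conjunction}; 3:plurn {conjunction}; 4:kloil {verb,noun}; 5:kloil {verb,noun}.
Word 1 cannot be adjective — rule 3 would then fail for every completion. It is noun.
Word 4 cannot be noun — rule 2 would then fail for every completion. It is verb.
Word 5 cannot be noun — rule 2 would then fail for every completion. It is verb.
So the tagging must be: noun conjunction conjunction verb verb.
Verifying each rule — rule 1 satisfied; rule 2 satisfied; rule 3 satisfied.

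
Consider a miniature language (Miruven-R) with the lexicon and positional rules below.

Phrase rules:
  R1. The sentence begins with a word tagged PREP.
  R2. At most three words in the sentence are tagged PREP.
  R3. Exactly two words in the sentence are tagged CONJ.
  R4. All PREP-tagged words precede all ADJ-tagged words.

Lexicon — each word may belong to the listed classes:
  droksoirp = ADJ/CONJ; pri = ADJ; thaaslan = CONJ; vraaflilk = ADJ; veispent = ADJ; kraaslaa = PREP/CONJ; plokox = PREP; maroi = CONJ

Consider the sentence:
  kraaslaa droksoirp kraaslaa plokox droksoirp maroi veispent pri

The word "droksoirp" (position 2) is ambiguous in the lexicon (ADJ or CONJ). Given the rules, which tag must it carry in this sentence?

Candidates per position — 1:kraaslaa {PREP,CONJ}; 2:droksoirp {ADJ,CONJ}; 3:kraaslaa {PREP,CONJ}; 4:plokox {PREP}; 5:droksoirp {ADJ,CONJ}; 6:maroi {CONJ}; 7:veispent {ADJ}; 8:pri {ADJ}.
If word 1 were CONJ, no tagging could satisfy rule 1; so word 1 is PREP.
If word 2 were ADJ, no tagging could satisfy rule 4; so word 2 is CONJ.
If word 3 were CONJ, no tagging could satisfy rule 3; so word 3 is PREP.
If word 5 were CONJ, no tagging could satisfy rule 3; so word 5 is ADJ.
So the tagging must be: PREP CONJ PREP PREP ADJ CONJ ADJ ADJ.
Rule-by-rule: rule 1 satisfied; rule 2 satisfied; rule 3 satisfied; rule 4 satisfied.

CONJ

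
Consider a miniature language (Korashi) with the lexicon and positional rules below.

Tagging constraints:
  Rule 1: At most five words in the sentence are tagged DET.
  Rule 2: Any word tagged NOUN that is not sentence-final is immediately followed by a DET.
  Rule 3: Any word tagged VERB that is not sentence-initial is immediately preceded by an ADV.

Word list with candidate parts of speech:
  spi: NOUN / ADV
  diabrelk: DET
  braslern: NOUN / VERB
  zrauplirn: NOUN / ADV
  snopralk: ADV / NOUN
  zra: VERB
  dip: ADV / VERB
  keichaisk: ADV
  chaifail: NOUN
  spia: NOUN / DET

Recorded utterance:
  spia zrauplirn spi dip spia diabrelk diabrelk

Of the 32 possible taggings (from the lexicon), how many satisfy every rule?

4

Candidates per position — 1:spia {NOUN,DET}; 2:zrauplirn {NOUN,ADV}; 3:spi {NOUN,ADV}; 4:dip {ADV,VERB}; 5:spia {NOUN,DET}; 6:diabrelk {DET}; 7:diabrelk {DET}.
There are 32 candidate sequences in total.
The sequences that satisfy every rule: DET ADV ADV ADV NOUN DET DET; DET ADV ADV ADV DET DET DET; DET ADV ADV VERB NOUN DET DET; DET ADV ADV VERB DET DET DET.
Count = 4.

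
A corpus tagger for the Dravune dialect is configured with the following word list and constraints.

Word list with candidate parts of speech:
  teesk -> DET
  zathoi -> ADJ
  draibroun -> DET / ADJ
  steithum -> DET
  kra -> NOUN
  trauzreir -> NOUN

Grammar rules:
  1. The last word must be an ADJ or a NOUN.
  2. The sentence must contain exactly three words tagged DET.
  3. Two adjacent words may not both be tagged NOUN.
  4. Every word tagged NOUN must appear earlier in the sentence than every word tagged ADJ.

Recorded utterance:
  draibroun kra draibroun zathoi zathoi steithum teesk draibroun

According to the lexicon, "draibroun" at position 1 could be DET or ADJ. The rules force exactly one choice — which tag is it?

Candidates per position — 1:draibroun {DET,ADJ}; 2:kra {NOUN}; 3:draibroun {DET,ADJ}; 4:zathoi {ADJ}; 5:zathoi {ADJ}; 6:steithum {DET}; 7:teesk {DET}; 8:draibroun {DET,ADJ}.
If word 1 were ADJ, no tagging could satisfy rule 4; so word 1 is DET.
If word 3 were DET, no tagging could satisfy rule 2; so word 3 is ADJ.
If word 8 were DET, no tagging could satisfy rule 1; so word 8 is ADJ.
The only consistent sequence is: DET NOUN ADJ ADJ ADJ DET DET ADJ.
Verifying each rule — rule 1 satisfied; rule 2 satisfied; rule 3 satisfied; rule 4 satisfied.

DET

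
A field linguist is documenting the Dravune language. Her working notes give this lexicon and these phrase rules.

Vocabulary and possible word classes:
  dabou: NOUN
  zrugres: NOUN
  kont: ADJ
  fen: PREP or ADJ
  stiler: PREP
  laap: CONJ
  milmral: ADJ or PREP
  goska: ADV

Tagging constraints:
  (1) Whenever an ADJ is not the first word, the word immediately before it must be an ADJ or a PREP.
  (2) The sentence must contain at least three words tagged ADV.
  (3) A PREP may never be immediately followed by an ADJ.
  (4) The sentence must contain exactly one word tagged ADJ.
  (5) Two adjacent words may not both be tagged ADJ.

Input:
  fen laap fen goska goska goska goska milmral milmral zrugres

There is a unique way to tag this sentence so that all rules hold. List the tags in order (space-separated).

ADJ CONJ PREP ADV ADV ADV ADV PREP PREP NOUN

Candidates per position — 1:fen {PREP,ADJ}; 2:laap {CONJ}; 3:fen {PREP,ADJ}; 4:goska {ADV}; 5:goska {ADV}; 6:goska {ADV}; 7:goska {ADV}; 8:milmral {ADJ,PREP}; 9:milmral {ADJ,PREP}; 10:zrugres {NOUN}.
If word 3 were ADJ, no tagging could satisfy rule 1; so word 3 is PREP.
If word 8 were ADJ, no tagging could satisfy rule 1; so word 8 is PREP.
If word 9 were ADJ, no tagging could satisfy rule 3; so word 9 is PREP.
If word 1 were PREP, no tagging could satisfy rule 4; so word 1 is ADJ.
That leaves exactly one tagging: ADJ CONJ PREP ADV ADV ADV ADV PREP PREP NOUN.
Verifying each rule — rule 1 satisfied; rule 2 satisfied; rule 3 satisfied; rule 4 satisfied; rule 5 satisfied.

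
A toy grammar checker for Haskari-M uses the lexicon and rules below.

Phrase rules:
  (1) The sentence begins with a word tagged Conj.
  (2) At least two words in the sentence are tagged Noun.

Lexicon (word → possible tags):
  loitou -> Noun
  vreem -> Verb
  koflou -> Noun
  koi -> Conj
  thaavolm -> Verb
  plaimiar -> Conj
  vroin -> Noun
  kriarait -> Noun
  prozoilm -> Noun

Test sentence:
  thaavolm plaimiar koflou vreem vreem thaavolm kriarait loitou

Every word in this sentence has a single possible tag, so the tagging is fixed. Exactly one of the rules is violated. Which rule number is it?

1

Fixed tagging: Verb Conj Noun Verb Verb Verb Noun Noun.
Applying the rules: R1 ✗, R2 ✓.
Only rule 1 fails.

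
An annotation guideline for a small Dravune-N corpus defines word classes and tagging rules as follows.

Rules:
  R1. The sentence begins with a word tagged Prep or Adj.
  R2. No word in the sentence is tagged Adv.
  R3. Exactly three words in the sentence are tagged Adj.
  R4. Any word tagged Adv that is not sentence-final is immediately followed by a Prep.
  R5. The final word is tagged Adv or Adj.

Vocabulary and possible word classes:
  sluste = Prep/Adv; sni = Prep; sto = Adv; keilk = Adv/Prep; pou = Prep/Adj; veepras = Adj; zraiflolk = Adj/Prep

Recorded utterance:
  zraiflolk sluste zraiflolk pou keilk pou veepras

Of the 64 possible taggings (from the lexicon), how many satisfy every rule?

6

Candidates per position — 1:zraiflolk {Adj,Prep}; 2:sluste {Prep,Adv}; 3:zraiflolk {Adj,Prep}; 4:pou {Prep,Adj}; 5:keilk {Adv,Prep}; 6:pou {Prep,Adj}; 7:veepras {Adj}.
There are 64 candidate sequences in total.
Checking each against the rules leaves 6 sequences.
Count = 6.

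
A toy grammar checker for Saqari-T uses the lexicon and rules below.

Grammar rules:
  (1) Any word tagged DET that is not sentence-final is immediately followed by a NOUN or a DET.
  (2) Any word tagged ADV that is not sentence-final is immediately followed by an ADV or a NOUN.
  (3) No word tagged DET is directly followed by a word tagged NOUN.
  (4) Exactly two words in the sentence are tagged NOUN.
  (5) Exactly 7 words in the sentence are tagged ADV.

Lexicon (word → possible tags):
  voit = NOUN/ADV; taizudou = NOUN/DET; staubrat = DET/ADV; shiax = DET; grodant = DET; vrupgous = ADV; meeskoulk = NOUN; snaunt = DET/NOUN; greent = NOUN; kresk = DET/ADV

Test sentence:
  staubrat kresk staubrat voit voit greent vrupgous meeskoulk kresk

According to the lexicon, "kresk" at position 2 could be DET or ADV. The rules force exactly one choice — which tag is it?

Candidates per position — 1:staubrat {DET,ADV}; 2:kresk {DET,ADV}; 3:staubrat {DET,ADV}; 4:voit {NOUN,ADV}; 5:voit {NOUN,ADV}; 6:greent {NOUN}; 7:vrupgous {ADV}; 8:meeskoulk {NOUN}; 9:kresk {DET,ADV}.
Position 1: DET is ruled out by rule 5; that leaves ADV.
Position 2: DET is ruled out by rule 2; that leaves ADV.
Position 3: DET is ruled out by rule 2; that leaves ADV.
Position 4: NOUN is ruled out by rule 4; that leaves ADV.
Position 5: NOUN is ruled out by rule 4; that leaves ADV.
Position 9: DET is ruled out by rule 5; that leaves ADV.
So the tagging must be: ADV ADV ADV ADV ADV NOUN ADV NOUN ADV.
Checking: rule 1 holds; rule 2 holds; rule 3 holds; rule 4 holds; rule 5 holds.

ADV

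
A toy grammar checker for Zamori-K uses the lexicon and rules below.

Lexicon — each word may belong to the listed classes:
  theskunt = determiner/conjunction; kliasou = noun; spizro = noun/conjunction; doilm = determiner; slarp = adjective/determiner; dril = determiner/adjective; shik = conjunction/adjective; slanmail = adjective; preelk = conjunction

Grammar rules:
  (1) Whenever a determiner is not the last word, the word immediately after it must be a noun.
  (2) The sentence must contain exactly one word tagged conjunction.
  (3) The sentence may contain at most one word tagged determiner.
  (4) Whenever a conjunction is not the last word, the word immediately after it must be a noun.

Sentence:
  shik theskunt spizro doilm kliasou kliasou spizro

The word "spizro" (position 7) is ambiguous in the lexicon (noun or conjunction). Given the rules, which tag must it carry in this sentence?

Candidates per position — 1:shik {conjunction,adjective}; 2:theskunt {determiner,conjunction}; 3:spizro {noun,conjunction}; 4:doilm {determiner}; 5:kliasou {noun}; 6:kliasou {noun}; 7:spizro {noun,conjunction}.
If word 1 were conjunction, no tagging could satisfy rule 4; so word 1 is adjective.
If word 2 were determiner, no tagging could satisfy rule 3; so word 2 is conjunction.
If word 3 were conjunction, no tagging could satisfy rule 2; so word 3 is noun.
If word 7 were conjunction, no tagging could satisfy rule 2; so word 7 is noun.
The only consistent sequence is: adjective conjunction noun determiner noun noun noun.
Verifying each rule — rule 1 ✓; rule 2 ✓; rule 3 ✓; rule 4 ✓.

noun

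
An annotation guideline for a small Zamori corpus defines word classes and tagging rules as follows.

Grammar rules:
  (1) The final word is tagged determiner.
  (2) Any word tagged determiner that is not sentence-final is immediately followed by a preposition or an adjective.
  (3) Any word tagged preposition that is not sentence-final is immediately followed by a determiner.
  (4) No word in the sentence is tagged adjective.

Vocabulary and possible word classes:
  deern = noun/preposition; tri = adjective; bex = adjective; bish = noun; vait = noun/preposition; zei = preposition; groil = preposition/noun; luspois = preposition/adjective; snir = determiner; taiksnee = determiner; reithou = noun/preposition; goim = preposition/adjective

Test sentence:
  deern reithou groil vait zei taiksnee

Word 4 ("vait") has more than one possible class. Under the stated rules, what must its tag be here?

noun

Candidates per position — 1:deern {noun,preposition}; 2:reithou {noun,preposition}; 3:groil {preposition,noun}; 4:vait {noun,preposition}; 5:zei {preposition}; 6:taiksnee {determiner}.
Word 1 cannot be preposition — rule 3 would then fail for every completion. It is noun.
Word 2 cannot be preposition — rule 3 would then fail for every completion. It is noun.
Word 3 cannot be preposition — rule 3 would then fail for every completion. It is noun.
Word 4 cannot be preposition — rule 3 would then fail for every completion. It is noun.
That leaves exactly one tagging: noun noun noun noun preposition determiner.
Verifying each rule — rule 1 ✓; rule 2 ✓; rule 3 ✓; rule 4 ✓.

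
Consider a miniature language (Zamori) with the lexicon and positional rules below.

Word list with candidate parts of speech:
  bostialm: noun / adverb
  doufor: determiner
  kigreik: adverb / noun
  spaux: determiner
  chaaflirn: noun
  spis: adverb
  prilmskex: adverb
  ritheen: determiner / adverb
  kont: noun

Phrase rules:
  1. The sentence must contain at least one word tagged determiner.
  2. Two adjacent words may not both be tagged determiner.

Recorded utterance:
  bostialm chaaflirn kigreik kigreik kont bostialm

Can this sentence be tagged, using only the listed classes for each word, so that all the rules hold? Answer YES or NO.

NO

Candidates per position — 1:bostialm {noun,adverb}; 2:chaaflirn {noun}; 3:kigreik {adverb,noun}; 4:kigreik {adverb,noun}; 5:kont {noun}; 6:bostialm {noun,adverb}.
Rule 1 cannot be satisfied by any choice of tags from the lexicon.
So there is no consistent tagging.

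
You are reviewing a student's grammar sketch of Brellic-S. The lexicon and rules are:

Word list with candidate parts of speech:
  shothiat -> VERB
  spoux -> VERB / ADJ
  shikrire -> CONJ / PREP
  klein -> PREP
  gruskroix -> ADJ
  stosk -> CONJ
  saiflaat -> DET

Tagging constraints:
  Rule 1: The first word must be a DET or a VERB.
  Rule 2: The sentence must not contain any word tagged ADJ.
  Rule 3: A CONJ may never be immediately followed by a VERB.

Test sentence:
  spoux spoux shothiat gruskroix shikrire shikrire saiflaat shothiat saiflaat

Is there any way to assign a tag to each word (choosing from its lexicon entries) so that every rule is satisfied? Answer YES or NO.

NO

Candidates per position — 1:spoux {VERB,ADJ}; 2:spoux {VERB,ADJ}; 3:shothiat {VERB}; 4:gruskroix {ADJ}; 5:shikrire {CONJ,PREP}; 6:shikrire {CONJ,PREP}; 7:saiflaat {DET}; 8:shothiat {VERB}; 9:saiflaat {DET}.
Rule 2 cannot be satisfied by any choice of tags from the lexicon.
So there is no consistent tagging.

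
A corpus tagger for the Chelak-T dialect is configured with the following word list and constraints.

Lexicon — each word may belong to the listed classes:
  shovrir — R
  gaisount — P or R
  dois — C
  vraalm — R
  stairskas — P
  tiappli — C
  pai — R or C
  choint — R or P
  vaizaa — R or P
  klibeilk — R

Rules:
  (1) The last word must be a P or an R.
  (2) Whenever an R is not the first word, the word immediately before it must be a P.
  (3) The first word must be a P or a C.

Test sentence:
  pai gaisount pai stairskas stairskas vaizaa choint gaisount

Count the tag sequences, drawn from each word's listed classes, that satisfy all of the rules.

Candidates per position — 1:pai {R,C}; 2:gaisount {P,R}; 3:pai {R,C}; 4:stairskas {P}; 5:stairskas {P}; 6:vaizaa {R,P}; 7:choint {R,P}; 8:gaisount {P,R}.
There are 64 candidate sequences in total.
Checking each against the rules leaves 10 sequences.
Count = 10.

10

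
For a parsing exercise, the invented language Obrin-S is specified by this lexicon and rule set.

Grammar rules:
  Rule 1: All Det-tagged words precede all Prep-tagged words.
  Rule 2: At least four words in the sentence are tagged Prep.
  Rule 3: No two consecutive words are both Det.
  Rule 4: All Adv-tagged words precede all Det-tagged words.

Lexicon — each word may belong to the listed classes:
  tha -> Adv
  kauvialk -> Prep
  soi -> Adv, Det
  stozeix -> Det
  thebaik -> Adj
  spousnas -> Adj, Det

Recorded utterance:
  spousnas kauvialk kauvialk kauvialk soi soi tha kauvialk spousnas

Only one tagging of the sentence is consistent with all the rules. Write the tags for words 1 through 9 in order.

Adj Prep Prep Prep Adv Adv Adv Prep Adj

Candidates per position — 1:spousnas {Adj,Det}; 2:kauvialk {Prep}; 3:kauvialk {Prep}; 4:kauvialk {Prep}; 5:soi {Adv,Det}; 6:soi {Adv,Det}; 7:tha {Adv}; 8:kauvialk {Prep}; 9:spousnas {Adj,Det}.
Word 1 cannot be Det — rule 4 would then fail for every completion. It is Adj.
Word 5 cannot be Det — rule 1 would then fail for every completion. It is Adv.
Word 6 cannot be Det — rule 1 would then fail for every completion. It is Adv.
Word 9 cannot be Det — rule 1 would then fail for every completion. It is Adj.
The only consistent sequence is: Adj Prep Prep Prep Adv Adv Adv Prep Adj.
Rule-by-rule: rule 1 ✓; rule 2 ✓; rule 3 ✓; rule 4 ✓.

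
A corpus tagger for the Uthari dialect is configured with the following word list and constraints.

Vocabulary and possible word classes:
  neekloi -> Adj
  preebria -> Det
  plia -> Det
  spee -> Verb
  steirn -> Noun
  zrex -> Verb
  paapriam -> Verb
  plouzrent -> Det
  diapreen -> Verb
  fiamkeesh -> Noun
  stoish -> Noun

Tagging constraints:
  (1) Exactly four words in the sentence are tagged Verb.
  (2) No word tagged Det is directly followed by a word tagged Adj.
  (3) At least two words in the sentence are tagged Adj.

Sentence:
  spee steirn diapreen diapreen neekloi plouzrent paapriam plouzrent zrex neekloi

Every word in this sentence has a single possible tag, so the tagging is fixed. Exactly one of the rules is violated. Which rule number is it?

1

Fixed tagging: Verb Noun Verb Verb Adj Det Verb Det Verb Adj.
Applying the rules: R1 ✗, R2 ✓, R3 ✓.
Only rule 1 fails.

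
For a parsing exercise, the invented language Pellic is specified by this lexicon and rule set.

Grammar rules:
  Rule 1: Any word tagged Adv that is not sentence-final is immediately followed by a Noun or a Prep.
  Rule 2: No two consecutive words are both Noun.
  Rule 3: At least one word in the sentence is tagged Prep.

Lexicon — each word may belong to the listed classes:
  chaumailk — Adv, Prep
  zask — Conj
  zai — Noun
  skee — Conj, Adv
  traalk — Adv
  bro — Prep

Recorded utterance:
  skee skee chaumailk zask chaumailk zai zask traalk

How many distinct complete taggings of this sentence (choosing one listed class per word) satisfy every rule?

Candidates per position — 1:skee {Conj,Adv}; 2:skee {Conj,Adv}; 3:chaumailk {Adv,Prep}; 4:zask {Conj}; 5:chaumailk {Adv,Prep}; 6:zai {Noun}; 7:zask {Conj}; 8:traalk {Adv}.
There are 16 candidate sequences in total.
The sequences that satisfy every rule: Conj Conj Prep Conj Adv Noun Conj Adv; Conj Conj Prep Conj Prep Noun Conj Adv; Conj Adv Prep Conj Adv Noun Conj Adv; Conj Adv Prep Conj Prep Noun Conj Adv.
Count = 4.

4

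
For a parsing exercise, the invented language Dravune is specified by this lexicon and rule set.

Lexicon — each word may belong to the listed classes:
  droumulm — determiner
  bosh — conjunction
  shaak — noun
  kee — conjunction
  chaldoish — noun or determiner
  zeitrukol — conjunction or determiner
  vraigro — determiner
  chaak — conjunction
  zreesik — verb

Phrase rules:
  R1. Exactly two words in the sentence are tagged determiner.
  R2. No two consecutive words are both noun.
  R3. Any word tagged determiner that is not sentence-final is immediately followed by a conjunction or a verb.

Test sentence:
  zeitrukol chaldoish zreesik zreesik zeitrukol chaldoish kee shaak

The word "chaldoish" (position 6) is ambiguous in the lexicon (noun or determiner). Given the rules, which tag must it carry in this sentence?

Candidates per position — 1:zeitrukol {conjunction,determiner}; 2:chaldoish {noun,determiner}; 3:zreesik {verb}; 4:zreesik {verb}; 5:zeitrukol {conjunction,determiner}; 6:chaldoish {noun,determiner}; 7:kee {conjunction}; 8:shaak {noun}.
At position 1, choosing determiner makes rule 3 impossible to satisfy; hence conjunction.
At position 5, choosing determiner makes rule 3 impossible to satisfy; hence conjunction.
At position 6, choosing noun makes rule 1 impossible to satisfy; hence determiner.
At position 2, choosing noun makes rule 1 impossible to satisfy; hence determiner.
That leaves exactly one tagging: conjunction determiner verb verb conjunction determiner conjunction noun.
Checking: rule 1 ✓; rule 2 ✓; rule 3 ✓.

determiner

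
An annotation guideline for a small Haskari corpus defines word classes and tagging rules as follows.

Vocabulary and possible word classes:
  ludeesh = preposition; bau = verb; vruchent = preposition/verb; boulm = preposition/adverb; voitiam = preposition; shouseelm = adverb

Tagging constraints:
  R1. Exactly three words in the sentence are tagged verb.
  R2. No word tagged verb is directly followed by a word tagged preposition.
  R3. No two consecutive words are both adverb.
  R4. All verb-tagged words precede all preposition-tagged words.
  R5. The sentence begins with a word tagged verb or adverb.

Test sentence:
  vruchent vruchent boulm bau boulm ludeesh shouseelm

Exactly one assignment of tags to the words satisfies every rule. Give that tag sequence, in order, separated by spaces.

Candidates per position — 1:vruchent {preposition,verb}; 2:vruchent {preposition,verb}; 3:boulm {preposition,adverb}; 4:bau {verb}; 5:boulm {preposition,adverb}; 6:ludeesh {preposition}; 7:shouseelm {adverb}.
If word 1 were preposition, no tagging could satisfy rule 1; so word 1 is verb.
If word 2 were preposition, no tagging could satisfy rule 1; so word 2 is verb.
If word 3 were preposition, no tagging could satisfy rule 2; so word 3 is adverb.
If word 5 were preposition, no tagging could satisfy rule 2; so word 5 is adverb.
That leaves exactly one tagging: verb verb adverb verb adverb preposition adverb.
Checking: rule 1 holds; rule 2 holds; rule 3 holds; rule 4 holds; rule 5 holds.

verb verb adverb verb adverb preposition adverb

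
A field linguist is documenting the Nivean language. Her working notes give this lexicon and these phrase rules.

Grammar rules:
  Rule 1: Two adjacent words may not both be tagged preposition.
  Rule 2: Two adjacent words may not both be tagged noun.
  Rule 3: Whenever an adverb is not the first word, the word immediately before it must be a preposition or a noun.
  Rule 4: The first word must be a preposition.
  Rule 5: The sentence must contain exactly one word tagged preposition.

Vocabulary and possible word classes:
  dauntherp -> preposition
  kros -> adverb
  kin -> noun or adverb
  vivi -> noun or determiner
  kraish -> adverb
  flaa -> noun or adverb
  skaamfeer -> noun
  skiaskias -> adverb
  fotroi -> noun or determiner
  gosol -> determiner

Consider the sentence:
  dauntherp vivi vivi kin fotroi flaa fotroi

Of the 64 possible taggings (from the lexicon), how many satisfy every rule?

Candidates per position — 1:dauntherp {preposition}; 2:vivi {noun,determiner}; 3:vivi {noun,determiner}; 4:kin {noun,adverb}; 5:fotroi {noun,determiner}; 6:flaa {noun,adverb}; 7:fotroi {noun,determiner}.
There are 64 candidate sequences in total.
The sequences that satisfy every rule: preposition noun determiner noun determiner noun determiner; preposition determiner noun adverb noun adverb noun; preposition determiner noun adverb noun adverb determiner; preposition determiner noun adverb determiner noun determiner; preposition determiner determiner noun determiner noun determiner.
Count = 5.

5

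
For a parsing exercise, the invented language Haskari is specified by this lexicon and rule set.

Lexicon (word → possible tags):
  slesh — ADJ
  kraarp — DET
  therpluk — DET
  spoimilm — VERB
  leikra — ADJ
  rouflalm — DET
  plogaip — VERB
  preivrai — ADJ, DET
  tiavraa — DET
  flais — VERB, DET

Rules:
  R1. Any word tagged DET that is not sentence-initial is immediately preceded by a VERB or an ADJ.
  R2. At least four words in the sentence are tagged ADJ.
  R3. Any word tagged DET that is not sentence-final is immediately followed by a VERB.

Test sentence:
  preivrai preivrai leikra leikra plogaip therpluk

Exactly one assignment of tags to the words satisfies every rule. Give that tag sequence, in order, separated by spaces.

ADJ ADJ ADJ ADJ VERB DET

Candidates per position — 1:preivrai {ADJ,DET}; 2:preivrai {ADJ,DET}; 3:leikra {ADJ}; 4:leikra {ADJ}; 5:plogaip {VERB}; 6:therpluk {DET}.
If word 1 were DET, no tagging could satisfy rule 2; so word 1 is ADJ.
If word 2 were DET, no tagging could satisfy rule 2; so word 2 is ADJ.
The only consistent sequence is: ADJ ADJ ADJ ADJ VERB DET.
Checking: rule 1 ✓; rule 2 ✓; rule 3 ✓.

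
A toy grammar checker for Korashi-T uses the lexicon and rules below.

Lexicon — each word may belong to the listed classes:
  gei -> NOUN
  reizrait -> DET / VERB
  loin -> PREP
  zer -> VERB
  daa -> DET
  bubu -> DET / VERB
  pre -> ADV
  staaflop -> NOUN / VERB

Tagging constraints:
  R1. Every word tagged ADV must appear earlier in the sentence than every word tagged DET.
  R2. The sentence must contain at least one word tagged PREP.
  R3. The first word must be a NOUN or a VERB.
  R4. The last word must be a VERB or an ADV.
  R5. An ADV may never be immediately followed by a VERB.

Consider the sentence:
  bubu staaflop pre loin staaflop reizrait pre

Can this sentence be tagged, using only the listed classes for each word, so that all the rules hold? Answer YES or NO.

Candidates per position — 1:bubu {DET,VERB}; 2:staaflop {NOUN,VERB}; 3:pre {ADV}; 4:loin {PREP}; 5:staaflop {NOUN,VERB}; 6:reizrait {DET,VERB}; 7:pre {ADV}.
One satisfying assignment: VERB VERB ADV PREP NOUN VERB ADV.
Rule-by-rule: rule 1 ok; rule 2 ok; rule 3 ok; rule 4 ok; rule 5 ok.

YES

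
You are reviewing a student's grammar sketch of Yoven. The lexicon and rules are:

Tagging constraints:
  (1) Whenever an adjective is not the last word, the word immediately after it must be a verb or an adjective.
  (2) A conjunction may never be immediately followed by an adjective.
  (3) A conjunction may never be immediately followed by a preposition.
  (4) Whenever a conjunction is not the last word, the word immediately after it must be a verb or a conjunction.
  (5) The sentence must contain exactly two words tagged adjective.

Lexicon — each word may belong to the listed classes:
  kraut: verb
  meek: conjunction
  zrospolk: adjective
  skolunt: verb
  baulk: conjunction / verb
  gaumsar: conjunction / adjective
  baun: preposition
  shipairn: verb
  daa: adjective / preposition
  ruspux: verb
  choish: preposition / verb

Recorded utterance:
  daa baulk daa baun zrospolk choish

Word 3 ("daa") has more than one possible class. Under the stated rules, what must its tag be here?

preposition

Candidates per position — 1:daa {adjective,preposition}; 2:baulk {conjunction,verb}; 3:daa {adjective,preposition}; 4:baun {preposition}; 5:zrospolk {adjective}; 6:choish {preposition,verb}.
Position 2: tagging it conjunction would leave rule 4 unsatisfiable, so it must be verb.
Position 3: tagging it adjective would leave rule 1 unsatisfiable, so it must be preposition.
Position 6: tagging it preposition would leave rule 1 unsatisfiable, so it must be verb.
Position 1: tagging it preposition would leave rule 5 unsatisfiable, so it must be adjective.
So the tagging must be: adjective verb preposition preposition adjective verb.
Check: rule 1 ok; rule 2 ok; rule 3 ok; rule 4 ok; rule 5 ok.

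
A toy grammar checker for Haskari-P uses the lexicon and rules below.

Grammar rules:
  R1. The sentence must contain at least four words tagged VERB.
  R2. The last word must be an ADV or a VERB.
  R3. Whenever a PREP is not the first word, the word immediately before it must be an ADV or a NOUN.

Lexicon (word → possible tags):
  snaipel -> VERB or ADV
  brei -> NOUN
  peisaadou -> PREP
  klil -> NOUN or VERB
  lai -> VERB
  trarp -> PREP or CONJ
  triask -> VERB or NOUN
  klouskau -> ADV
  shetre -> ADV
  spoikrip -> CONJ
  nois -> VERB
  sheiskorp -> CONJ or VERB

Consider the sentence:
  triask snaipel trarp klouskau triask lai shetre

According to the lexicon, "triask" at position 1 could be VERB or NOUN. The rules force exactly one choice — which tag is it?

VERB

Candidates per position — 1:triask {VERB,NOUN}; 2:snaipel {VERB,ADV}; 3:trarp {PREP,CONJ}; 4:klouskau {ADV}; 5:triask {VERB,NOUN}; 6:lai {VERB}; 7:shetre {ADV}.
Position 1: NOUN is ruled out by rule 1; that leaves VERB.
Position 2: ADV is ruled out by rule 1; that leaves VERB.
Position 3: PREP is ruled out by rule 3; that leaves CONJ.
Position 5: NOUN is ruled out by rule 1; that leaves VERB.
The only consistent sequence is: VERB VERB CONJ ADV VERB VERB ADV.
Check: rule 1 satisfied; rule 2 satisfied; rule 3 satisfied.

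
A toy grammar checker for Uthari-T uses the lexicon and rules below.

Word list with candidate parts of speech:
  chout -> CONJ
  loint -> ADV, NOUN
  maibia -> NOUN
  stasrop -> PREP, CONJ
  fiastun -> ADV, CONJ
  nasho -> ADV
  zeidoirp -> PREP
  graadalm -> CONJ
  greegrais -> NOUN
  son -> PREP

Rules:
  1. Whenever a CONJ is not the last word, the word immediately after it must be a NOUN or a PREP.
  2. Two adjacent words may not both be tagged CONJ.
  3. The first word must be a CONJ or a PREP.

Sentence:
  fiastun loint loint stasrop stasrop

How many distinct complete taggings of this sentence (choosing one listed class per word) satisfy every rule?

6

Candidates per position — 1:fiastun {ADV,CONJ}; 2:loint {ADV,NOUN}; 3:loint {ADV,NOUN}; 4:stasrop {PREP,CONJ}; 5:stasrop {PREP,CONJ}.
There are 32 candidate sequences in total.
Checking each against the rules leaves 6 sequences.
Count = 6.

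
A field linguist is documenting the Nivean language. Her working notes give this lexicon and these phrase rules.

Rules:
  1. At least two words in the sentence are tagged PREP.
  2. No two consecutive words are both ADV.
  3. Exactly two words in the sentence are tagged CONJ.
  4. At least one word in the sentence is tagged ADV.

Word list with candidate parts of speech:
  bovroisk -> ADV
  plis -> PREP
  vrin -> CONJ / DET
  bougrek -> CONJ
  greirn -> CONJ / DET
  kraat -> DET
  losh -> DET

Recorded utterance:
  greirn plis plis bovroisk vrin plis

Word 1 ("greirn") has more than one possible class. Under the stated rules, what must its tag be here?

CONJ

Candidates per position — 1:greirn {CONJ,DET}; 2:plis {PREP}; 3:plis {PREP}; 4:bovroisk {ADV}; 5:vrin {CONJ,DET}; 6:plis {PREP}.
If word 1 were DET, no tagging could satisfy rule 3; so word 1 is CONJ.
If word 5 were DET, no tagging could satisfy rule 3; so word 5 is CONJ.
That leaves exactly one tagging: CONJ PREP PREP ADV CONJ PREP.
Check: rule 1 ok; rule 2 ok; rule 3 ok; rule 4 ok.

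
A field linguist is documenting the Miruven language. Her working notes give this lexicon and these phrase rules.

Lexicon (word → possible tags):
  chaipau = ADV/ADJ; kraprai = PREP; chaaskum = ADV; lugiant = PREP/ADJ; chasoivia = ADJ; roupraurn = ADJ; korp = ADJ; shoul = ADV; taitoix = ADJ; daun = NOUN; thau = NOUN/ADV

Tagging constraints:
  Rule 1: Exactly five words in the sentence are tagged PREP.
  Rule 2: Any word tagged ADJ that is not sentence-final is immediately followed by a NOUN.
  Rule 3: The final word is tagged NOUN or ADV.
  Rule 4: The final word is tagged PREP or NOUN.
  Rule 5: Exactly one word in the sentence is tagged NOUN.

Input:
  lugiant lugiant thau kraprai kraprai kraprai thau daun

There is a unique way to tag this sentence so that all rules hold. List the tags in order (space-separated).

PREP PREP ADV PREP PREP PREP ADV NOUN

Candidates per position — 1:lugiant {PREP,ADJ}; 2:lugiant {PREP,ADJ}; 3:thau {NOUN,ADV}; 4:kraprai {PREP}; 5:kraprai {PREP}; 6:kraprai {PREP}; 7:thau {NOUN,ADV}; 8:daun {NOUN}.
Word 1 cannot be ADJ — rule 1 would then fail for every completion. It is PREP.
Word 2 cannot be ADJ — rule 1 would then fail for every completion. It is PREP.
Word 3 cannot be NOUN — rule 5 would then fail for every completion. It is ADV.
Word 7 cannot be NOUN — rule 5 would then fail for every completion. It is ADV.
The only consistent sequence is: PREP PREP ADV PREP PREP PREP ADV NOUN.
Verifying each rule — rule 1 holds; rule 2 holds; rule 3 holds; rule 4 holds; rule 5 holds.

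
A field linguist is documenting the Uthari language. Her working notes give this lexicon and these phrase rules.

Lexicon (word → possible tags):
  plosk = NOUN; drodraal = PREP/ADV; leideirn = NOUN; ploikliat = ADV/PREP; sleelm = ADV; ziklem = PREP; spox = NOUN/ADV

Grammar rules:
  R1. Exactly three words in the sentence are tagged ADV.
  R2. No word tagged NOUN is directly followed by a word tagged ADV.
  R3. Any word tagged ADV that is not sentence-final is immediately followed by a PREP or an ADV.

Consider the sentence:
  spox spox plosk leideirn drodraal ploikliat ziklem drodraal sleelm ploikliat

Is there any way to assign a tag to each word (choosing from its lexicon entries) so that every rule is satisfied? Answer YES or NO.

YES

Candidates per position — 1:spox {NOUN,ADV}; 2:spox {NOUN,ADV}; 3:plosk {NOUN}; 4:leideirn {NOUN}; 5:drodraal {PREP,ADV}; 6:ploikliat {ADV,PREP}; 7:ziklem {PREP}; 8:drodraal {PREP,ADV}; 9:sleelm {ADV}; 10:ploikliat {ADV,PREP}.
One satisfying assignment: NOUN NOUN NOUN NOUN PREP PREP PREP ADV ADV ADV.
Checking: rule 1 ok; rule 2 ok; rule 3 ok.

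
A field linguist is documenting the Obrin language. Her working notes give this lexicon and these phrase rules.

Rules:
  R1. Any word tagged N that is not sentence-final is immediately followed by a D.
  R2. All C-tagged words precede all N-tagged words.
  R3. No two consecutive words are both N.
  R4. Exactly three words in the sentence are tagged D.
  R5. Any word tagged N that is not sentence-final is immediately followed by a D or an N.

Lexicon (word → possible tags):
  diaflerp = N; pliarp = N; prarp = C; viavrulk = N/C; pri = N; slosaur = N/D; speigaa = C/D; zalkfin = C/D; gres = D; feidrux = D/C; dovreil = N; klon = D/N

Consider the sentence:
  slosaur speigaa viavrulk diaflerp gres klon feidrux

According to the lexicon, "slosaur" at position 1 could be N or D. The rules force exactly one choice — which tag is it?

Candidates per position — 1:slosaur {N,D}; 2:speigaa {C,D}; 3:viavrulk {N,C}; 4:diaflerp {N}; 5:gres {D}; 6:klon {D,N}; 7:feidrux {D,C}.
At position 3, choosing N makes rule 1 impossible to satisfy; hence C.
At position 7, choosing C makes rule 2 impossible to satisfy; hence D.
At position 1, choosing N makes rule 2 impossible to satisfy; hence D.
At position 2, choosing D makes rule 4 impossible to satisfy; hence C.
At position 6, choosing D makes rule 4 impossible to satisfy; hence N.
The unique satisfying tagging is: D C C N D N D.
Rule-by-rule: rule 1 satisfied; rule 2 satisfied; rule 3 satisfied; rule 4 satisfied; rule 5 satisfied.

D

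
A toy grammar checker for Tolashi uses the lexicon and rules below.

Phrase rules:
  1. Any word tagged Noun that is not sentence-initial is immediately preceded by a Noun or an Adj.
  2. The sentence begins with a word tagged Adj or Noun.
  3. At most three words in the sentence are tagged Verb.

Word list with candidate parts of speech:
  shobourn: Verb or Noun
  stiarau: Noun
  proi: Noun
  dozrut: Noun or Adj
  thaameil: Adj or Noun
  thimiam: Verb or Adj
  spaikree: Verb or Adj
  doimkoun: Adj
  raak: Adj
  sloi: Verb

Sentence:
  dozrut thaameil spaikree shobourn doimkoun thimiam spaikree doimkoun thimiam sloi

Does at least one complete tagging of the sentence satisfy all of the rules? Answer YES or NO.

Candidates per position — 1:dozrut {Noun,Adj}; 2:thaameil {Adj,Noun}; 3:spaikree {Verb,Adj}; 4:shobourn {Verb,Noun}; 5:doimkoun {Adj}; 6:thimiam {Verb,Adj}; 7:spaikree {Verb,Adj}; 8:doimkoun {Adj}; 9:thimiam {Verb,Adj}; 10:sloi {Verb}.
One satisfying assignment: Noun Adj Adj Verb Adj Verb Adj Adj Adj Verb.
Check: rule 1 holds; rule 2 holds; rule 3 holds.

YES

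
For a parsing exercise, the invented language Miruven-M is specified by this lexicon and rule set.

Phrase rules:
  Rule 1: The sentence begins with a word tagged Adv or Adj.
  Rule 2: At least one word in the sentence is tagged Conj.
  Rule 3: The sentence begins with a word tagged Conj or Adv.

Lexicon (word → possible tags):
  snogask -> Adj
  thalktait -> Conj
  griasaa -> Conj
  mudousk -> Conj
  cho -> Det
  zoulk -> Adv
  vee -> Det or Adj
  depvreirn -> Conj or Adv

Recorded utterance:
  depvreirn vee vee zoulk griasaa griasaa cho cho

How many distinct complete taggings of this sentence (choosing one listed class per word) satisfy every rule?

4

Candidates per position — 1:depvreirn {Conj,Adv}; 2:vee {Det,Adj}; 3:vee {Det,Adj}; 4:zoulk {Adv}; 5:griasaa {Conj}; 6:griasaa {Conj}; 7:cho {Det}; 8:cho {Det}.
There are 8 candidate sequences in total.
The sequences that satisfy every rule: Adv Det Det Adv Conj Conj Det Det; Adv Det Adj Adv Conj Conj Det Det; Adv Adj Det Adv Conj Conj Det Det; Adv Adj Adj Adv Conj Conj Det Det.
Count = 4.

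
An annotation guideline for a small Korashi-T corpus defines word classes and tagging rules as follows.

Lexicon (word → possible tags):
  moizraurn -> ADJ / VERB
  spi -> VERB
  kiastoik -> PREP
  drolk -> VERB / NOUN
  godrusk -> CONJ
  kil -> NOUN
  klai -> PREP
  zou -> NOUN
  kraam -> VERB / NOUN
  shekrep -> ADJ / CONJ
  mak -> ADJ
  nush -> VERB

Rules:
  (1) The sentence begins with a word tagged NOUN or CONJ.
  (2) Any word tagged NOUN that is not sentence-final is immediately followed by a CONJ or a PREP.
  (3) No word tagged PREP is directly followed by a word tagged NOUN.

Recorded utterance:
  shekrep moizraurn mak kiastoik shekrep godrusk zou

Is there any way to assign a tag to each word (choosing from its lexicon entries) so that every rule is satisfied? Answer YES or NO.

YES

Candidates per position — 1:shekrep {ADJ,CONJ}; 2:moizraurn {ADJ,VERB}; 3:mak {ADJ}; 4:kiastoik {PREP}; 5:shekrep {ADJ,CONJ}; 6:godrusk {CONJ}; 7:zou {NOUN}.
One satisfying assignment: CONJ VERB ADJ PREP ADJ CONJ NOUN.
Checking: rule 1 ✓; rule 2 ✓; rule 3 ✓.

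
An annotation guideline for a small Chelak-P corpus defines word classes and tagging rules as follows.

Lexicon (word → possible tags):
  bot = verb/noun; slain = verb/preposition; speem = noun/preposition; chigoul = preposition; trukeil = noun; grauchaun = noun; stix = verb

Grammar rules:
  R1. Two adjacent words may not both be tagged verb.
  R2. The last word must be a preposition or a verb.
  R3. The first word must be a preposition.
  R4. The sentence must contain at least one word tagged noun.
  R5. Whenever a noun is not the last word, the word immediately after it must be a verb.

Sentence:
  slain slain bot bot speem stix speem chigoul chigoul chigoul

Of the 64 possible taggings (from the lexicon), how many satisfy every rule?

Candidates per position — 1:slain {verb,preposition}; 2:slain {verb,preposition}; 3:bot {verb,noun}; 4:bot {verb,noun}; 5:speem {noun,preposition}; 6:stix {verb}; 7:speem {noun,preposition}; 8:chigoul {preposition}; 9:chigoul {preposition}; 10:chigoul {preposition}.
There are 64 candidate sequences in total.
The sequences that satisfy every rule: preposition verb noun verb noun verb preposition preposition preposition preposition; preposition verb noun verb preposition verb preposition preposition preposition preposition; preposition preposition noun verb noun verb preposition preposition preposition preposition; preposition preposition noun verb preposition verb preposition preposition preposition preposition.
Count = 4.

4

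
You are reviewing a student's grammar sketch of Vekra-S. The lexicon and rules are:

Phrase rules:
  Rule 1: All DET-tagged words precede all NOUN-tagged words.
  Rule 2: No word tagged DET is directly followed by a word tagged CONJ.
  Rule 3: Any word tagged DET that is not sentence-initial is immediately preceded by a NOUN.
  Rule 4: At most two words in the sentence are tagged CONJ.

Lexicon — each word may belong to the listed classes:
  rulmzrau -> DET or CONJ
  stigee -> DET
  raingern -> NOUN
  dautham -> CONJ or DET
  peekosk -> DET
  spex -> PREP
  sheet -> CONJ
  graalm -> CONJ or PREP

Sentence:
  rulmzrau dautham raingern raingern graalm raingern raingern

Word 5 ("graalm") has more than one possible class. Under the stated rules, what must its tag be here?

Candidates per position — 1:rulmzrau {DET,CONJ}; 2:dautham {CONJ,DET}; 3:raingern {NOUN}; 4:raingern {NOUN}; 5:graalm {CONJ,PREP}; 6:raingern {NOUN}; 7:raingern {NOUN}.
Word 2 cannot be DET — rule 3 would then fail for every completion. It is CONJ.
Word 1 cannot be DET — rule 2 would then fail for every completion. It is CONJ.
Word 5 cannot be CONJ — rule 4 would then fail for every completion. It is PREP.
The only consistent sequence is: CONJ CONJ NOUN NOUN PREP NOUN NOUN.
Check: rule 1 satisfied; rule 2 satisfied; rule 3 satisfied; rule 4 satisfied.

PREP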